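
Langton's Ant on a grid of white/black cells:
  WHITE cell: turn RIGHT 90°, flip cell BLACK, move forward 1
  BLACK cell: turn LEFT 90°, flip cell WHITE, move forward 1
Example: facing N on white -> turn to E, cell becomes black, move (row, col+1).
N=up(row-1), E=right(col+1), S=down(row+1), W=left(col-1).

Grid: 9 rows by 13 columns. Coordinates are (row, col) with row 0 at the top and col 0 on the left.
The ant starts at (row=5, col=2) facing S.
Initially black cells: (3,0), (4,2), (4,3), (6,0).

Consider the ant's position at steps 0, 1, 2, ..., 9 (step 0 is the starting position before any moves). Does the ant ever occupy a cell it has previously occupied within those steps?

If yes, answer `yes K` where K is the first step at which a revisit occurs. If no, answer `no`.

Step 1: on WHITE (5,2): turn R to W, flip to black, move to (5,1). |black|=5 — new cell
Step 2: on WHITE (5,1): turn R to N, flip to black, move to (4,1). |black|=6 — new cell
Step 3: on WHITE (4,1): turn R to E, flip to black, move to (4,2). |black|=7 — new cell
Step 4: on BLACK (4,2): turn L to N, flip to white, move to (3,2). |black|=6 — new cell
Step 5: on WHITE (3,2): turn R to E, flip to black, move to (3,3). |black|=7 — new cell
Step 6: on WHITE (3,3): turn R to S, flip to black, move to (4,3). |black|=8 — new cell
Step 7: on BLACK (4,3): turn L to E, flip to white, move to (4,4). |black|=7 — new cell
Step 8: on WHITE (4,4): turn R to S, flip to black, move to (5,4). |black|=8 — new cell
Step 9: on WHITE (5,4): turn R to W, flip to black, move to (5,3). |black|=9 — new cell
No revisit within 9 steps.

Answer: no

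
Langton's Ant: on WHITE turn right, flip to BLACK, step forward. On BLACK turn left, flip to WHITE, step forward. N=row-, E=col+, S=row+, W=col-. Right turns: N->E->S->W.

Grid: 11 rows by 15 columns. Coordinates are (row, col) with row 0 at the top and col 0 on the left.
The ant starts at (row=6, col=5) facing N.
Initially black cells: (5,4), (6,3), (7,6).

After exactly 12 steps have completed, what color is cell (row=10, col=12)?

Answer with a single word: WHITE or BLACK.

Answer: WHITE

Derivation:
Step 1: on WHITE (6,5): turn R to E, flip to black, move to (6,6). |black|=4
Step 2: on WHITE (6,6): turn R to S, flip to black, move to (7,6). |black|=5
Step 3: on BLACK (7,6): turn L to E, flip to white, move to (7,7). |black|=4
Step 4: on WHITE (7,7): turn R to S, flip to black, move to (8,7). |black|=5
Step 5: on WHITE (8,7): turn R to W, flip to black, move to (8,6). |black|=6
Step 6: on WHITE (8,6): turn R to N, flip to black, move to (7,6). |black|=7
Step 7: on WHITE (7,6): turn R to E, flip to black, move to (7,7). |black|=8
Step 8: on BLACK (7,7): turn L to N, flip to white, move to (6,7). |black|=7
Step 9: on WHITE (6,7): turn R to E, flip to black, move to (6,8). |black|=8
Step 10: on WHITE (6,8): turn R to S, flip to black, move to (7,8). |black|=9
Step 11: on WHITE (7,8): turn R to W, flip to black, move to (7,7). |black|=10
Step 12: on WHITE (7,7): turn R to N, flip to black, move to (6,7). |black|=11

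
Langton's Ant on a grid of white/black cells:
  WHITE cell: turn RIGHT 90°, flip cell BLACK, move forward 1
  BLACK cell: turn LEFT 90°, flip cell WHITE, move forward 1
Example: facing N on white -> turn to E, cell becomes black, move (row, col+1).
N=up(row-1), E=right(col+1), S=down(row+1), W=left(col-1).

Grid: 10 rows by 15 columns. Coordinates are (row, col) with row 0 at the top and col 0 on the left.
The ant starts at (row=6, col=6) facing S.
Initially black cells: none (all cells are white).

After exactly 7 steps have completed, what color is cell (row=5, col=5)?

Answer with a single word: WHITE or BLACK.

Step 1: on WHITE (6,6): turn R to W, flip to black, move to (6,5). |black|=1
Step 2: on WHITE (6,5): turn R to N, flip to black, move to (5,5). |black|=2
Step 3: on WHITE (5,5): turn R to E, flip to black, move to (5,6). |black|=3
Step 4: on WHITE (5,6): turn R to S, flip to black, move to (6,6). |black|=4
Step 5: on BLACK (6,6): turn L to E, flip to white, move to (6,7). |black|=3
Step 6: on WHITE (6,7): turn R to S, flip to black, move to (7,7). |black|=4
Step 7: on WHITE (7,7): turn R to W, flip to black, move to (7,6). |black|=5

Answer: BLACK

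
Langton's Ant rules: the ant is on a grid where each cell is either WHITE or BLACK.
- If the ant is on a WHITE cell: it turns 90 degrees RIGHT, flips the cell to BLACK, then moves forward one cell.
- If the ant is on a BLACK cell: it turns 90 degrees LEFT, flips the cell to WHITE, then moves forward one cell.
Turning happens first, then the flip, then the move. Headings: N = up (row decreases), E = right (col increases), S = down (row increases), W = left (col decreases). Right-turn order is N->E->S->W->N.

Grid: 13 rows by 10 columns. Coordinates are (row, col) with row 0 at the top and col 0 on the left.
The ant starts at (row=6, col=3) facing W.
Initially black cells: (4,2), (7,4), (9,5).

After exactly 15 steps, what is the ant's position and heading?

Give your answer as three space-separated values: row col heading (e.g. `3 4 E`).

Step 1: on WHITE (6,3): turn R to N, flip to black, move to (5,3). |black|=4
Step 2: on WHITE (5,3): turn R to E, flip to black, move to (5,4). |black|=5
Step 3: on WHITE (5,4): turn R to S, flip to black, move to (6,4). |black|=6
Step 4: on WHITE (6,4): turn R to W, flip to black, move to (6,3). |black|=7
Step 5: on BLACK (6,3): turn L to S, flip to white, move to (7,3). |black|=6
Step 6: on WHITE (7,3): turn R to W, flip to black, move to (7,2). |black|=7
Step 7: on WHITE (7,2): turn R to N, flip to black, move to (6,2). |black|=8
Step 8: on WHITE (6,2): turn R to E, flip to black, move to (6,3). |black|=9
Step 9: on WHITE (6,3): turn R to S, flip to black, move to (7,3). |black|=10
Step 10: on BLACK (7,3): turn L to E, flip to white, move to (7,4). |black|=9
Step 11: on BLACK (7,4): turn L to N, flip to white, move to (6,4). |black|=8
Step 12: on BLACK (6,4): turn L to W, flip to white, move to (6,3). |black|=7
Step 13: on BLACK (6,3): turn L to S, flip to white, move to (7,3). |black|=6
Step 14: on WHITE (7,3): turn R to W, flip to black, move to (7,2). |black|=7
Step 15: on BLACK (7,2): turn L to S, flip to white, move to (8,2). |black|=6

Answer: 8 2 S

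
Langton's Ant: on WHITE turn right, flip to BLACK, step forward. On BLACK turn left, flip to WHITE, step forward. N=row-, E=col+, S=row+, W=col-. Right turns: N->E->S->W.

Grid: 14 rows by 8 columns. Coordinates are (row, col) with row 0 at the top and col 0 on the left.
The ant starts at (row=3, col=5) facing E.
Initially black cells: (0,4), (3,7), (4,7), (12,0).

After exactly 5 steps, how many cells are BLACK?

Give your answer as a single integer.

Answer: 7

Derivation:
Step 1: on WHITE (3,5): turn R to S, flip to black, move to (4,5). |black|=5
Step 2: on WHITE (4,5): turn R to W, flip to black, move to (4,4). |black|=6
Step 3: on WHITE (4,4): turn R to N, flip to black, move to (3,4). |black|=7
Step 4: on WHITE (3,4): turn R to E, flip to black, move to (3,5). |black|=8
Step 5: on BLACK (3,5): turn L to N, flip to white, move to (2,5). |black|=7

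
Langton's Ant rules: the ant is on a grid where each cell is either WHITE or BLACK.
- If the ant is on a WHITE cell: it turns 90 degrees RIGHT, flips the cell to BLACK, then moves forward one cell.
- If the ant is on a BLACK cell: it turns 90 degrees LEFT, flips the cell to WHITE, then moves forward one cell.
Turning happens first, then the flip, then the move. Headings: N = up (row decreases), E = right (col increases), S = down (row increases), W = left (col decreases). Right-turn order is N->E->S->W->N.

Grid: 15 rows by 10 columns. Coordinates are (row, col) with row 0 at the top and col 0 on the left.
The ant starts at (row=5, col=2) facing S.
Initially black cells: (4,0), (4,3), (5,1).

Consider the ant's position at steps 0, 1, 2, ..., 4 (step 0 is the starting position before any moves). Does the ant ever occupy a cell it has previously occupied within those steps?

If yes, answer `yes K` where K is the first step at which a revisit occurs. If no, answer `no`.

Answer: no

Derivation:
Step 1: on WHITE (5,2): turn R to W, flip to black, move to (5,1). |black|=4 — new cell
Step 2: on BLACK (5,1): turn L to S, flip to white, move to (6,1). |black|=3 — new cell
Step 3: on WHITE (6,1): turn R to W, flip to black, move to (6,0). |black|=4 — new cell
Step 4: on WHITE (6,0): turn R to N, flip to black, move to (5,0). |black|=5 — new cell
No revisit within 4 steps.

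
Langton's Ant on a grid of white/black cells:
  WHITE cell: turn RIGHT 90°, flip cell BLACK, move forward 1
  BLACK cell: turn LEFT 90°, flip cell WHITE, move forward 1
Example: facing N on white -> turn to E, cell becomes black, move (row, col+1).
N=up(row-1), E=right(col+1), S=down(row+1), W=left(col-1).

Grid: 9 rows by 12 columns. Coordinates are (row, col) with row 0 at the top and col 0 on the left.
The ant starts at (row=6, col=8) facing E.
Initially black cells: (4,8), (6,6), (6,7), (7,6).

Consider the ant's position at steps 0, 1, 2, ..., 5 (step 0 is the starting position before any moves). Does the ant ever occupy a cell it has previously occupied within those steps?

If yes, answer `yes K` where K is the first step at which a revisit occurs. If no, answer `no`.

Answer: no

Derivation:
Step 1: on WHITE (6,8): turn R to S, flip to black, move to (7,8). |black|=5 — new cell
Step 2: on WHITE (7,8): turn R to W, flip to black, move to (7,7). |black|=6 — new cell
Step 3: on WHITE (7,7): turn R to N, flip to black, move to (6,7). |black|=7 — new cell
Step 4: on BLACK (6,7): turn L to W, flip to white, move to (6,6). |black|=6 — new cell
Step 5: on BLACK (6,6): turn L to S, flip to white, move to (7,6). |black|=5 — new cell
No revisit within 5 steps.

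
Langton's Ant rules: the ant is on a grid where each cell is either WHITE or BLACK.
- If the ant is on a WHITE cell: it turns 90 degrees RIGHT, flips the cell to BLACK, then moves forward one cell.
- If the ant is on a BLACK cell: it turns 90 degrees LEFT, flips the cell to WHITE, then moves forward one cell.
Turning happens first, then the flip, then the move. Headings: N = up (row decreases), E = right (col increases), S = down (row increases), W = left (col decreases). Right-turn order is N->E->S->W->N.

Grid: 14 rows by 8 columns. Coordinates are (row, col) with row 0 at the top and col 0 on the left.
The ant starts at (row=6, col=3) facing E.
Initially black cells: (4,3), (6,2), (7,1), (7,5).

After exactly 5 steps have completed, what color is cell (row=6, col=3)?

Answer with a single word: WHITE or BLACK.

Answer: BLACK

Derivation:
Step 1: on WHITE (6,3): turn R to S, flip to black, move to (7,3). |black|=5
Step 2: on WHITE (7,3): turn R to W, flip to black, move to (7,2). |black|=6
Step 3: on WHITE (7,2): turn R to N, flip to black, move to (6,2). |black|=7
Step 4: on BLACK (6,2): turn L to W, flip to white, move to (6,1). |black|=6
Step 5: on WHITE (6,1): turn R to N, flip to black, move to (5,1). |black|=7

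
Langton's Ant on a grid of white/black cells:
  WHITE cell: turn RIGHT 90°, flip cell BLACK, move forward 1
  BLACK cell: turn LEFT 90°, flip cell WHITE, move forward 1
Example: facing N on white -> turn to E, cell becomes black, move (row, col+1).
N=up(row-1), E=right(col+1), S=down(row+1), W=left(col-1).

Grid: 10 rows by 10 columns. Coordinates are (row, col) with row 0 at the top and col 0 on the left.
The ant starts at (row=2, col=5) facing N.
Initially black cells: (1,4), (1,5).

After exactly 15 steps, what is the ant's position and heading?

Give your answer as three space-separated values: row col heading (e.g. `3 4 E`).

Step 1: on WHITE (2,5): turn R to E, flip to black, move to (2,6). |black|=3
Step 2: on WHITE (2,6): turn R to S, flip to black, move to (3,6). |black|=4
Step 3: on WHITE (3,6): turn R to W, flip to black, move to (3,5). |black|=5
Step 4: on WHITE (3,5): turn R to N, flip to black, move to (2,5). |black|=6
Step 5: on BLACK (2,5): turn L to W, flip to white, move to (2,4). |black|=5
Step 6: on WHITE (2,4): turn R to N, flip to black, move to (1,4). |black|=6
Step 7: on BLACK (1,4): turn L to W, flip to white, move to (1,3). |black|=5
Step 8: on WHITE (1,3): turn R to N, flip to black, move to (0,3). |black|=6
Step 9: on WHITE (0,3): turn R to E, flip to black, move to (0,4). |black|=7
Step 10: on WHITE (0,4): turn R to S, flip to black, move to (1,4). |black|=8
Step 11: on WHITE (1,4): turn R to W, flip to black, move to (1,3). |black|=9
Step 12: on BLACK (1,3): turn L to S, flip to white, move to (2,3). |black|=8
Step 13: on WHITE (2,3): turn R to W, flip to black, move to (2,2). |black|=9
Step 14: on WHITE (2,2): turn R to N, flip to black, move to (1,2). |black|=10
Step 15: on WHITE (1,2): turn R to E, flip to black, move to (1,3). |black|=11

Answer: 1 3 E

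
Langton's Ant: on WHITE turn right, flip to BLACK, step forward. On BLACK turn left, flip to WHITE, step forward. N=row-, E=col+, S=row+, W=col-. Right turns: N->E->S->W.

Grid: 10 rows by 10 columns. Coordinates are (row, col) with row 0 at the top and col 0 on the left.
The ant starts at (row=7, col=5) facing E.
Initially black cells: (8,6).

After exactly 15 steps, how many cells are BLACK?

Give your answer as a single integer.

Answer: 10

Derivation:
Step 1: on WHITE (7,5): turn R to S, flip to black, move to (8,5). |black|=2
Step 2: on WHITE (8,5): turn R to W, flip to black, move to (8,4). |black|=3
Step 3: on WHITE (8,4): turn R to N, flip to black, move to (7,4). |black|=4
Step 4: on WHITE (7,4): turn R to E, flip to black, move to (7,5). |black|=5
Step 5: on BLACK (7,5): turn L to N, flip to white, move to (6,5). |black|=4
Step 6: on WHITE (6,5): turn R to E, flip to black, move to (6,6). |black|=5
Step 7: on WHITE (6,6): turn R to S, flip to black, move to (7,6). |black|=6
Step 8: on WHITE (7,6): turn R to W, flip to black, move to (7,5). |black|=7
Step 9: on WHITE (7,5): turn R to N, flip to black, move to (6,5). |black|=8
Step 10: on BLACK (6,5): turn L to W, flip to white, move to (6,4). |black|=7
Step 11: on WHITE (6,4): turn R to N, flip to black, move to (5,4). |black|=8
Step 12: on WHITE (5,4): turn R to E, flip to black, move to (5,5). |black|=9
Step 13: on WHITE (5,5): turn R to S, flip to black, move to (6,5). |black|=10
Step 14: on WHITE (6,5): turn R to W, flip to black, move to (6,4). |black|=11
Step 15: on BLACK (6,4): turn L to S, flip to white, move to (7,4). |black|=10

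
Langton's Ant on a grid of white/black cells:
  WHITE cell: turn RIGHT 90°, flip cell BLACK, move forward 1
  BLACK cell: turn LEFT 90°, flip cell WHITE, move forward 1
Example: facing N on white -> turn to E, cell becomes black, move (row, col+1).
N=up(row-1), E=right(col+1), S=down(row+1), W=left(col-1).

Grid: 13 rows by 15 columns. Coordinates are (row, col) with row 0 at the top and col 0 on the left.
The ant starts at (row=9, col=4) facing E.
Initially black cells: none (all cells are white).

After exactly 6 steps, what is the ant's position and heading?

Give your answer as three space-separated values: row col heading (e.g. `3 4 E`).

Step 1: on WHITE (9,4): turn R to S, flip to black, move to (10,4). |black|=1
Step 2: on WHITE (10,4): turn R to W, flip to black, move to (10,3). |black|=2
Step 3: on WHITE (10,3): turn R to N, flip to black, move to (9,3). |black|=3
Step 4: on WHITE (9,3): turn R to E, flip to black, move to (9,4). |black|=4
Step 5: on BLACK (9,4): turn L to N, flip to white, move to (8,4). |black|=3
Step 6: on WHITE (8,4): turn R to E, flip to black, move to (8,5). |black|=4

Answer: 8 5 E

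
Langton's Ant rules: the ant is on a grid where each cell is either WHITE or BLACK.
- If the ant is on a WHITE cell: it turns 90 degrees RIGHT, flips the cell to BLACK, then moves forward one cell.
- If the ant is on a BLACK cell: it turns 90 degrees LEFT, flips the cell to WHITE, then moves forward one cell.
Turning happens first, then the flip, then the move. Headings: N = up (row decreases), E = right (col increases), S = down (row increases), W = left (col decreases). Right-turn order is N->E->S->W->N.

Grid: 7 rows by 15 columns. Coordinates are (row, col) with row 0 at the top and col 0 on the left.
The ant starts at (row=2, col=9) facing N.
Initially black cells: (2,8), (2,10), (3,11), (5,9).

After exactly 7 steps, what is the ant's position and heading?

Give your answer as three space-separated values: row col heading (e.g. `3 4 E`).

Answer: 1 9 W

Derivation:
Step 1: on WHITE (2,9): turn R to E, flip to black, move to (2,10). |black|=5
Step 2: on BLACK (2,10): turn L to N, flip to white, move to (1,10). |black|=4
Step 3: on WHITE (1,10): turn R to E, flip to black, move to (1,11). |black|=5
Step 4: on WHITE (1,11): turn R to S, flip to black, move to (2,11). |black|=6
Step 5: on WHITE (2,11): turn R to W, flip to black, move to (2,10). |black|=7
Step 6: on WHITE (2,10): turn R to N, flip to black, move to (1,10). |black|=8
Step 7: on BLACK (1,10): turn L to W, flip to white, move to (1,9). |black|=7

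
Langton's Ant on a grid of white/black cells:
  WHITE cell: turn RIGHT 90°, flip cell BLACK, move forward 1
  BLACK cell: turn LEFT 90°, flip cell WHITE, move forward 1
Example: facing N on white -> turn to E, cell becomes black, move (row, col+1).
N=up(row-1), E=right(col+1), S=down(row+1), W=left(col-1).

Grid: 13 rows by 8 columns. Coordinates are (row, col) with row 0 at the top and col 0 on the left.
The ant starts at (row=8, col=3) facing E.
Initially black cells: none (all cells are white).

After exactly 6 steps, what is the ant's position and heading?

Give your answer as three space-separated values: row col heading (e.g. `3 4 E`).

Step 1: on WHITE (8,3): turn R to S, flip to black, move to (9,3). |black|=1
Step 2: on WHITE (9,3): turn R to W, flip to black, move to (9,2). |black|=2
Step 3: on WHITE (9,2): turn R to N, flip to black, move to (8,2). |black|=3
Step 4: on WHITE (8,2): turn R to E, flip to black, move to (8,3). |black|=4
Step 5: on BLACK (8,3): turn L to N, flip to white, move to (7,3). |black|=3
Step 6: on WHITE (7,3): turn R to E, flip to black, move to (7,4). |black|=4

Answer: 7 4 E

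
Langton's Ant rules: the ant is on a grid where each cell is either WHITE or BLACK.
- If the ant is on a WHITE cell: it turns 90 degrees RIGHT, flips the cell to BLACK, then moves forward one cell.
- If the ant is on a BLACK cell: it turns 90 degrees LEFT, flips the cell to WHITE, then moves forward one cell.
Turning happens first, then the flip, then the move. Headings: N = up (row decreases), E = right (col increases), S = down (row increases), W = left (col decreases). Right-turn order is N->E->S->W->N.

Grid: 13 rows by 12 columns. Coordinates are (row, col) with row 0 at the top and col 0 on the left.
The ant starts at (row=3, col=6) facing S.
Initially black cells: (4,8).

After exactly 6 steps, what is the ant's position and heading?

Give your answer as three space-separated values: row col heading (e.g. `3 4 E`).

Answer: 4 7 S

Derivation:
Step 1: on WHITE (3,6): turn R to W, flip to black, move to (3,5). |black|=2
Step 2: on WHITE (3,5): turn R to N, flip to black, move to (2,5). |black|=3
Step 3: on WHITE (2,5): turn R to E, flip to black, move to (2,6). |black|=4
Step 4: on WHITE (2,6): turn R to S, flip to black, move to (3,6). |black|=5
Step 5: on BLACK (3,6): turn L to E, flip to white, move to (3,7). |black|=4
Step 6: on WHITE (3,7): turn R to S, flip to black, move to (4,7). |black|=5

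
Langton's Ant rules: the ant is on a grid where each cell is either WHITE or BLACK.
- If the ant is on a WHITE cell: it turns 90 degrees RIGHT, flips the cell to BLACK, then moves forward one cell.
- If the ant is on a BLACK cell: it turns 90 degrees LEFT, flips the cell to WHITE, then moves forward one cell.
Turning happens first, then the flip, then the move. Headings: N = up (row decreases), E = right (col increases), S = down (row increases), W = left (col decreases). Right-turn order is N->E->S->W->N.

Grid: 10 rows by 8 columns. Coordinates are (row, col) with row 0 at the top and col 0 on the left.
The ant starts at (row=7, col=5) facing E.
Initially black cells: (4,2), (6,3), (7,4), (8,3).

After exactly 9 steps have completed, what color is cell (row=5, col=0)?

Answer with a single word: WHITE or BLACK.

Step 1: on WHITE (7,5): turn R to S, flip to black, move to (8,5). |black|=5
Step 2: on WHITE (8,5): turn R to W, flip to black, move to (8,4). |black|=6
Step 3: on WHITE (8,4): turn R to N, flip to black, move to (7,4). |black|=7
Step 4: on BLACK (7,4): turn L to W, flip to white, move to (7,3). |black|=6
Step 5: on WHITE (7,3): turn R to N, flip to black, move to (6,3). |black|=7
Step 6: on BLACK (6,3): turn L to W, flip to white, move to (6,2). |black|=6
Step 7: on WHITE (6,2): turn R to N, flip to black, move to (5,2). |black|=7
Step 8: on WHITE (5,2): turn R to E, flip to black, move to (5,3). |black|=8
Step 9: on WHITE (5,3): turn R to S, flip to black, move to (6,3). |black|=9

Answer: WHITE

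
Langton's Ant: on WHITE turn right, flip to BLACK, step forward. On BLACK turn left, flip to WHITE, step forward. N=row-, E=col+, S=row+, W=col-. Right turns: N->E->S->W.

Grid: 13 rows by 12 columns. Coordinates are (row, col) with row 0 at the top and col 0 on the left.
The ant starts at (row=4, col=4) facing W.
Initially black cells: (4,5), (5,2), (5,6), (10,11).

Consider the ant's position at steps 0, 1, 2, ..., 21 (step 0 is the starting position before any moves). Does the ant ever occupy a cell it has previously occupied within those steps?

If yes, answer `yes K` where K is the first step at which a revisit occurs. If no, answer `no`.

Step 1: on WHITE (4,4): turn R to N, flip to black, move to (3,4). |black|=5 — new cell
Step 2: on WHITE (3,4): turn R to E, flip to black, move to (3,5). |black|=6 — new cell
Step 3: on WHITE (3,5): turn R to S, flip to black, move to (4,5). |black|=7 — new cell
Step 4: on BLACK (4,5): turn L to E, flip to white, move to (4,6). |black|=6 — new cell
Step 5: on WHITE (4,6): turn R to S, flip to black, move to (5,6). |black|=7 — new cell
Step 6: on BLACK (5,6): turn L to E, flip to white, move to (5,7). |black|=6 — new cell
Step 7: on WHITE (5,7): turn R to S, flip to black, move to (6,7). |black|=7 — new cell
Step 8: on WHITE (6,7): turn R to W, flip to black, move to (6,6). |black|=8 — new cell
Step 9: on WHITE (6,6): turn R to N, flip to black, move to (5,6). |black|=9 — REVISIT

Answer: yes 9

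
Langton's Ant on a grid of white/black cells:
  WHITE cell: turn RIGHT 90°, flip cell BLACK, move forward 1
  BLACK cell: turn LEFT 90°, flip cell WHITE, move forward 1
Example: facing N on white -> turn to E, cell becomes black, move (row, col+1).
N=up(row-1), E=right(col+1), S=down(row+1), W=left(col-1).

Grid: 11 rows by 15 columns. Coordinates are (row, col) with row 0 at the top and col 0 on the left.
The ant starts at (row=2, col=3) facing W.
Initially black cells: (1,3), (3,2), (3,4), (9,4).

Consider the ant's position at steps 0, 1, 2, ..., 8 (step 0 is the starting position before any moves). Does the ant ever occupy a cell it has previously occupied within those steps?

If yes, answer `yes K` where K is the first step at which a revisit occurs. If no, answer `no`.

Step 1: on WHITE (2,3): turn R to N, flip to black, move to (1,3). |black|=5 — new cell
Step 2: on BLACK (1,3): turn L to W, flip to white, move to (1,2). |black|=4 — new cell
Step 3: on WHITE (1,2): turn R to N, flip to black, move to (0,2). |black|=5 — new cell
Step 4: on WHITE (0,2): turn R to E, flip to black, move to (0,3). |black|=6 — new cell
Step 5: on WHITE (0,3): turn R to S, flip to black, move to (1,3). |black|=7 — REVISIT

Answer: yes 5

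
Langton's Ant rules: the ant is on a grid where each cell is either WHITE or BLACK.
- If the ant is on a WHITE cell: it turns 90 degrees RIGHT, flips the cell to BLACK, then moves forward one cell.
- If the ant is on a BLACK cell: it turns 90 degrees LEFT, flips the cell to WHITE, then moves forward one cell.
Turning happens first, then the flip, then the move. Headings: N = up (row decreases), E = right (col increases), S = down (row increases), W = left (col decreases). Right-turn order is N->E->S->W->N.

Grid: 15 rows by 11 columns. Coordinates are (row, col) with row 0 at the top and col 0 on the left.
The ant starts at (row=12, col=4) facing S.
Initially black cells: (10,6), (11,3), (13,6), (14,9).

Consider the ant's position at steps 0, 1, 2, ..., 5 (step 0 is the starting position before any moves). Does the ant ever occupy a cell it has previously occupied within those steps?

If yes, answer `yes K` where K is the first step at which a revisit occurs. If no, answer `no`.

Step 1: on WHITE (12,4): turn R to W, flip to black, move to (12,3). |black|=5 — new cell
Step 2: on WHITE (12,3): turn R to N, flip to black, move to (11,3). |black|=6 — new cell
Step 3: on BLACK (11,3): turn L to W, flip to white, move to (11,2). |black|=5 — new cell
Step 4: on WHITE (11,2): turn R to N, flip to black, move to (10,2). |black|=6 — new cell
Step 5: on WHITE (10,2): turn R to E, flip to black, move to (10,3). |black|=7 — new cell
No revisit within 5 steps.

Answer: no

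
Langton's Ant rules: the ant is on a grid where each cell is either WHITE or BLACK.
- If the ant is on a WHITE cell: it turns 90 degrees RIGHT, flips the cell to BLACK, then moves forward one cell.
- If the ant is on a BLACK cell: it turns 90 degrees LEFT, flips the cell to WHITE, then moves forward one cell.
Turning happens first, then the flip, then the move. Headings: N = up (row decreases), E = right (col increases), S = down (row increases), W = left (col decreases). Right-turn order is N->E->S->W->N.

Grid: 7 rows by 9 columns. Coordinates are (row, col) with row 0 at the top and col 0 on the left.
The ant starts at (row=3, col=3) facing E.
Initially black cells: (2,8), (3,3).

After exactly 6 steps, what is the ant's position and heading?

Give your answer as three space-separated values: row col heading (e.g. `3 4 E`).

Answer: 2 2 W

Derivation:
Step 1: on BLACK (3,3): turn L to N, flip to white, move to (2,3). |black|=1
Step 2: on WHITE (2,3): turn R to E, flip to black, move to (2,4). |black|=2
Step 3: on WHITE (2,4): turn R to S, flip to black, move to (3,4). |black|=3
Step 4: on WHITE (3,4): turn R to W, flip to black, move to (3,3). |black|=4
Step 5: on WHITE (3,3): turn R to N, flip to black, move to (2,3). |black|=5
Step 6: on BLACK (2,3): turn L to W, flip to white, move to (2,2). |black|=4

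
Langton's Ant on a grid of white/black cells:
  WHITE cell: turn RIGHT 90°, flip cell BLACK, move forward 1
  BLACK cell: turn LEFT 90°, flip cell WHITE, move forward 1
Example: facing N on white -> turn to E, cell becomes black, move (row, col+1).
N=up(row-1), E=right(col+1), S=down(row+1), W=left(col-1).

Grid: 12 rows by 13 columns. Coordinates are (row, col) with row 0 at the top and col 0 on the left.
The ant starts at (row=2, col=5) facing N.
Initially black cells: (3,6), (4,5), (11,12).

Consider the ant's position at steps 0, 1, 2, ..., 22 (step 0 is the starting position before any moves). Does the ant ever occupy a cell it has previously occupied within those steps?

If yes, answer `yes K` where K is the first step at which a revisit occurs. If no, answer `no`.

Step 1: on WHITE (2,5): turn R to E, flip to black, move to (2,6). |black|=4 — new cell
Step 2: on WHITE (2,6): turn R to S, flip to black, move to (3,6). |black|=5 — new cell
Step 3: on BLACK (3,6): turn L to E, flip to white, move to (3,7). |black|=4 — new cell
Step 4: on WHITE (3,7): turn R to S, flip to black, move to (4,7). |black|=5 — new cell
Step 5: on WHITE (4,7): turn R to W, flip to black, move to (4,6). |black|=6 — new cell
Step 6: on WHITE (4,6): turn R to N, flip to black, move to (3,6). |black|=7 — REVISIT

Answer: yes 6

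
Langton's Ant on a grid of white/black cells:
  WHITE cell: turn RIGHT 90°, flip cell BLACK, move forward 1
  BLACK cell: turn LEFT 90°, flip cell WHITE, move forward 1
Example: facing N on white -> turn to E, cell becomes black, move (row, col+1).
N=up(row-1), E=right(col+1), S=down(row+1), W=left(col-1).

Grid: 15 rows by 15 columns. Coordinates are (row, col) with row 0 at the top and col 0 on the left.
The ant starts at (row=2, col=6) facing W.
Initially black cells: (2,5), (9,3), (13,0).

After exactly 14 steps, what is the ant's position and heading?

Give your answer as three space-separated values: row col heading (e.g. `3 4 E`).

Answer: 3 3 W

Derivation:
Step 1: on WHITE (2,6): turn R to N, flip to black, move to (1,6). |black|=4
Step 2: on WHITE (1,6): turn R to E, flip to black, move to (1,7). |black|=5
Step 3: on WHITE (1,7): turn R to S, flip to black, move to (2,7). |black|=6
Step 4: on WHITE (2,7): turn R to W, flip to black, move to (2,6). |black|=7
Step 5: on BLACK (2,6): turn L to S, flip to white, move to (3,6). |black|=6
Step 6: on WHITE (3,6): turn R to W, flip to black, move to (3,5). |black|=7
Step 7: on WHITE (3,5): turn R to N, flip to black, move to (2,5). |black|=8
Step 8: on BLACK (2,5): turn L to W, flip to white, move to (2,4). |black|=7
Step 9: on WHITE (2,4): turn R to N, flip to black, move to (1,4). |black|=8
Step 10: on WHITE (1,4): turn R to E, flip to black, move to (1,5). |black|=9
Step 11: on WHITE (1,5): turn R to S, flip to black, move to (2,5). |black|=10
Step 12: on WHITE (2,5): turn R to W, flip to black, move to (2,4). |black|=11
Step 13: on BLACK (2,4): turn L to S, flip to white, move to (3,4). |black|=10
Step 14: on WHITE (3,4): turn R to W, flip to black, move to (3,3). |black|=11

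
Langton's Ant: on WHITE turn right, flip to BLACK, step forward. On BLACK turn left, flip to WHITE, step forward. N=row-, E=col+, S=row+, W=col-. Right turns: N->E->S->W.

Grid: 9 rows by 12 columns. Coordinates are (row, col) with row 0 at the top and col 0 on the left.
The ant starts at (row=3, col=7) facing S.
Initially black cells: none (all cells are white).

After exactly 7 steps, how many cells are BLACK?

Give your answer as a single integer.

Answer: 5

Derivation:
Step 1: on WHITE (3,7): turn R to W, flip to black, move to (3,6). |black|=1
Step 2: on WHITE (3,6): turn R to N, flip to black, move to (2,6). |black|=2
Step 3: on WHITE (2,6): turn R to E, flip to black, move to (2,7). |black|=3
Step 4: on WHITE (2,7): turn R to S, flip to black, move to (3,7). |black|=4
Step 5: on BLACK (3,7): turn L to E, flip to white, move to (3,8). |black|=3
Step 6: on WHITE (3,8): turn R to S, flip to black, move to (4,8). |black|=4
Step 7: on WHITE (4,8): turn R to W, flip to black, move to (4,7). |black|=5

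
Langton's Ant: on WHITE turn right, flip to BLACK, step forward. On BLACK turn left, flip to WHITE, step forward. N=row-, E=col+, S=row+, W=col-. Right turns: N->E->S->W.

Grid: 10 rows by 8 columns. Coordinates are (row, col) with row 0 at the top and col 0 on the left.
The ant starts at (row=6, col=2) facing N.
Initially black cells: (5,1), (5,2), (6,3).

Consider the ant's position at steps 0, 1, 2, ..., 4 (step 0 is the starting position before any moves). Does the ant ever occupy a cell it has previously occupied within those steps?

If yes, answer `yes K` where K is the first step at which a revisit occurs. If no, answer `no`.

Answer: no

Derivation:
Step 1: on WHITE (6,2): turn R to E, flip to black, move to (6,3). |black|=4 — new cell
Step 2: on BLACK (6,3): turn L to N, flip to white, move to (5,3). |black|=3 — new cell
Step 3: on WHITE (5,3): turn R to E, flip to black, move to (5,4). |black|=4 — new cell
Step 4: on WHITE (5,4): turn R to S, flip to black, move to (6,4). |black|=5 — new cell
No revisit within 4 steps.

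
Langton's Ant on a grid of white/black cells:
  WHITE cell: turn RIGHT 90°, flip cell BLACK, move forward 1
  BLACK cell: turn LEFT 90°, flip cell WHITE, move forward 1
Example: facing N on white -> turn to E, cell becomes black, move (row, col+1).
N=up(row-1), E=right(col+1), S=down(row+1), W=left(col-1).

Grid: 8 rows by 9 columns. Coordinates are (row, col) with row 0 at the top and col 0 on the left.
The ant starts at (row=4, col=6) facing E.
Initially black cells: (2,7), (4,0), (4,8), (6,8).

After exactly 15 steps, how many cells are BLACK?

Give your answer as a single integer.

Step 1: on WHITE (4,6): turn R to S, flip to black, move to (5,6). |black|=5
Step 2: on WHITE (5,6): turn R to W, flip to black, move to (5,5). |black|=6
Step 3: on WHITE (5,5): turn R to N, flip to black, move to (4,5). |black|=7
Step 4: on WHITE (4,5): turn R to E, flip to black, move to (4,6). |black|=8
Step 5: on BLACK (4,6): turn L to N, flip to white, move to (3,6). |black|=7
Step 6: on WHITE (3,6): turn R to E, flip to black, move to (3,7). |black|=8
Step 7: on WHITE (3,7): turn R to S, flip to black, move to (4,7). |black|=9
Step 8: on WHITE (4,7): turn R to W, flip to black, move to (4,6). |black|=10
Step 9: on WHITE (4,6): turn R to N, flip to black, move to (3,6). |black|=11
Step 10: on BLACK (3,6): turn L to W, flip to white, move to (3,5). |black|=10
Step 11: on WHITE (3,5): turn R to N, flip to black, move to (2,5). |black|=11
Step 12: on WHITE (2,5): turn R to E, flip to black, move to (2,6). |black|=12
Step 13: on WHITE (2,6): turn R to S, flip to black, move to (3,6). |black|=13
Step 14: on WHITE (3,6): turn R to W, flip to black, move to (3,5). |black|=14
Step 15: on BLACK (3,5): turn L to S, flip to white, move to (4,5). |black|=13

Answer: 13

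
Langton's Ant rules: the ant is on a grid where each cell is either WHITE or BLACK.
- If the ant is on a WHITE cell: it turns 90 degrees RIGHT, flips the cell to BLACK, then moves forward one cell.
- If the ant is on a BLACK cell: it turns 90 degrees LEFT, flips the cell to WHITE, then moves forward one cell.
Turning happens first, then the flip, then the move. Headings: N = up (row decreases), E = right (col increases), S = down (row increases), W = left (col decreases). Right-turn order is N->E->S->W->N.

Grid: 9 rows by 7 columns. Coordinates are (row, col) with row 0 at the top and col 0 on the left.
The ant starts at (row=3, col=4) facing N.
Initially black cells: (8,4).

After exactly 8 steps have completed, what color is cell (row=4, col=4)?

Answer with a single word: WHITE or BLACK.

Step 1: on WHITE (3,4): turn R to E, flip to black, move to (3,5). |black|=2
Step 2: on WHITE (3,5): turn R to S, flip to black, move to (4,5). |black|=3
Step 3: on WHITE (4,5): turn R to W, flip to black, move to (4,4). |black|=4
Step 4: on WHITE (4,4): turn R to N, flip to black, move to (3,4). |black|=5
Step 5: on BLACK (3,4): turn L to W, flip to white, move to (3,3). |black|=4
Step 6: on WHITE (3,3): turn R to N, flip to black, move to (2,3). |black|=5
Step 7: on WHITE (2,3): turn R to E, flip to black, move to (2,4). |black|=6
Step 8: on WHITE (2,4): turn R to S, flip to black, move to (3,4). |black|=7

Answer: BLACK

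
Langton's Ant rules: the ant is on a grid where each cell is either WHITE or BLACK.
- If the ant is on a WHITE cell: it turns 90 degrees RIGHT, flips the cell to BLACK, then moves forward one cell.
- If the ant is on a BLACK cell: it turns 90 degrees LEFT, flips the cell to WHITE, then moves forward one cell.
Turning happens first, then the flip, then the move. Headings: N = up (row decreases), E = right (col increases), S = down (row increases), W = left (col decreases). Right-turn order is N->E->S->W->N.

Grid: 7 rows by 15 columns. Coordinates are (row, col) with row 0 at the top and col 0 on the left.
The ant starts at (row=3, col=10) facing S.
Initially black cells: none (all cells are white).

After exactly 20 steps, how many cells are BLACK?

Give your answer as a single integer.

Step 1: on WHITE (3,10): turn R to W, flip to black, move to (3,9). |black|=1
Step 2: on WHITE (3,9): turn R to N, flip to black, move to (2,9). |black|=2
Step 3: on WHITE (2,9): turn R to E, flip to black, move to (2,10). |black|=3
Step 4: on WHITE (2,10): turn R to S, flip to black, move to (3,10). |black|=4
Step 5: on BLACK (3,10): turn L to E, flip to white, move to (3,11). |black|=3
Step 6: on WHITE (3,11): turn R to S, flip to black, move to (4,11). |black|=4
Step 7: on WHITE (4,11): turn R to W, flip to black, move to (4,10). |black|=5
Step 8: on WHITE (4,10): turn R to N, flip to black, move to (3,10). |black|=6
Step 9: on WHITE (3,10): turn R to E, flip to black, move to (3,11). |black|=7
Step 10: on BLACK (3,11): turn L to N, flip to white, move to (2,11). |black|=6
Step 11: on WHITE (2,11): turn R to E, flip to black, move to (2,12). |black|=7
Step 12: on WHITE (2,12): turn R to S, flip to black, move to (3,12). |black|=8
Step 13: on WHITE (3,12): turn R to W, flip to black, move to (3,11). |black|=9
Step 14: on WHITE (3,11): turn R to N, flip to black, move to (2,11). |black|=10
Step 15: on BLACK (2,11): turn L to W, flip to white, move to (2,10). |black|=9
Step 16: on BLACK (2,10): turn L to S, flip to white, move to (3,10). |black|=8
Step 17: on BLACK (3,10): turn L to E, flip to white, move to (3,11). |black|=7
Step 18: on BLACK (3,11): turn L to N, flip to white, move to (2,11). |black|=6
Step 19: on WHITE (2,11): turn R to E, flip to black, move to (2,12). |black|=7
Step 20: on BLACK (2,12): turn L to N, flip to white, move to (1,12). |black|=6

Answer: 6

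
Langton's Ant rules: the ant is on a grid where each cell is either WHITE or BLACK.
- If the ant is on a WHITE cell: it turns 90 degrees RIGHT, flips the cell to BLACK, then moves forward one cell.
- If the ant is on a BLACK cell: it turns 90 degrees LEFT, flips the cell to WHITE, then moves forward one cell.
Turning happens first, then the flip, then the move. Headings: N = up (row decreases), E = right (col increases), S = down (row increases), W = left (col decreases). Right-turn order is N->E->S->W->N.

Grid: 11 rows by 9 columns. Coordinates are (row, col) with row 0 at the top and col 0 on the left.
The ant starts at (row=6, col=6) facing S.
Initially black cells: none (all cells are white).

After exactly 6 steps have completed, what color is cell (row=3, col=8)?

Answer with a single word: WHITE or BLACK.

Step 1: on WHITE (6,6): turn R to W, flip to black, move to (6,5). |black|=1
Step 2: on WHITE (6,5): turn R to N, flip to black, move to (5,5). |black|=2
Step 3: on WHITE (5,5): turn R to E, flip to black, move to (5,6). |black|=3
Step 4: on WHITE (5,6): turn R to S, flip to black, move to (6,6). |black|=4
Step 5: on BLACK (6,6): turn L to E, flip to white, move to (6,7). |black|=3
Step 6: on WHITE (6,7): turn R to S, flip to black, move to (7,7). |black|=4

Answer: WHITE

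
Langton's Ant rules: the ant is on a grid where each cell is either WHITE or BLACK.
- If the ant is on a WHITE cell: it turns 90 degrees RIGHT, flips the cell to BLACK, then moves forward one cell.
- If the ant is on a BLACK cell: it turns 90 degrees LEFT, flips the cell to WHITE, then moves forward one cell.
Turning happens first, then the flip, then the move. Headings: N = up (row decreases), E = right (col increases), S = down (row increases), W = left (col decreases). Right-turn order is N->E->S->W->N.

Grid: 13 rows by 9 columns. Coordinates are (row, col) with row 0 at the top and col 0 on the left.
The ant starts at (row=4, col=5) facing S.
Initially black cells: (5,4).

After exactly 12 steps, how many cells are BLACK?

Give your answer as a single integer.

Answer: 9

Derivation:
Step 1: on WHITE (4,5): turn R to W, flip to black, move to (4,4). |black|=2
Step 2: on WHITE (4,4): turn R to N, flip to black, move to (3,4). |black|=3
Step 3: on WHITE (3,4): turn R to E, flip to black, move to (3,5). |black|=4
Step 4: on WHITE (3,5): turn R to S, flip to black, move to (4,5). |black|=5
Step 5: on BLACK (4,5): turn L to E, flip to white, move to (4,6). |black|=4
Step 6: on WHITE (4,6): turn R to S, flip to black, move to (5,6). |black|=5
Step 7: on WHITE (5,6): turn R to W, flip to black, move to (5,5). |black|=6
Step 8: on WHITE (5,5): turn R to N, flip to black, move to (4,5). |black|=7
Step 9: on WHITE (4,5): turn R to E, flip to black, move to (4,6). |black|=8
Step 10: on BLACK (4,6): turn L to N, flip to white, move to (3,6). |black|=7
Step 11: on WHITE (3,6): turn R to E, flip to black, move to (3,7). |black|=8
Step 12: on WHITE (3,7): turn R to S, flip to black, move to (4,7). |black|=9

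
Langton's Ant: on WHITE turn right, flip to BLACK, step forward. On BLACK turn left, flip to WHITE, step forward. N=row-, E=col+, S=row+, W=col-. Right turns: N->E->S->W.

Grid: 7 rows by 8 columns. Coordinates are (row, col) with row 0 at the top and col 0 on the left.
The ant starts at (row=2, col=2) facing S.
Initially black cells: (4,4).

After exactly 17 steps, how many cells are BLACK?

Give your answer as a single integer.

Step 1: on WHITE (2,2): turn R to W, flip to black, move to (2,1). |black|=2
Step 2: on WHITE (2,1): turn R to N, flip to black, move to (1,1). |black|=3
Step 3: on WHITE (1,1): turn R to E, flip to black, move to (1,2). |black|=4
Step 4: on WHITE (1,2): turn R to S, flip to black, move to (2,2). |black|=5
Step 5: on BLACK (2,2): turn L to E, flip to white, move to (2,3). |black|=4
Step 6: on WHITE (2,3): turn R to S, flip to black, move to (3,3). |black|=5
Step 7: on WHITE (3,3): turn R to W, flip to black, move to (3,2). |black|=6
Step 8: on WHITE (3,2): turn R to N, flip to black, move to (2,2). |black|=7
Step 9: on WHITE (2,2): turn R to E, flip to black, move to (2,3). |black|=8
Step 10: on BLACK (2,3): turn L to N, flip to white, move to (1,3). |black|=7
Step 11: on WHITE (1,3): turn R to E, flip to black, move to (1,4). |black|=8
Step 12: on WHITE (1,4): turn R to S, flip to black, move to (2,4). |black|=9
Step 13: on WHITE (2,4): turn R to W, flip to black, move to (2,3). |black|=10
Step 14: on WHITE (2,3): turn R to N, flip to black, move to (1,3). |black|=11
Step 15: on BLACK (1,3): turn L to W, flip to white, move to (1,2). |black|=10
Step 16: on BLACK (1,2): turn L to S, flip to white, move to (2,2). |black|=9
Step 17: on BLACK (2,2): turn L to E, flip to white, move to (2,3). |black|=8

Answer: 8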